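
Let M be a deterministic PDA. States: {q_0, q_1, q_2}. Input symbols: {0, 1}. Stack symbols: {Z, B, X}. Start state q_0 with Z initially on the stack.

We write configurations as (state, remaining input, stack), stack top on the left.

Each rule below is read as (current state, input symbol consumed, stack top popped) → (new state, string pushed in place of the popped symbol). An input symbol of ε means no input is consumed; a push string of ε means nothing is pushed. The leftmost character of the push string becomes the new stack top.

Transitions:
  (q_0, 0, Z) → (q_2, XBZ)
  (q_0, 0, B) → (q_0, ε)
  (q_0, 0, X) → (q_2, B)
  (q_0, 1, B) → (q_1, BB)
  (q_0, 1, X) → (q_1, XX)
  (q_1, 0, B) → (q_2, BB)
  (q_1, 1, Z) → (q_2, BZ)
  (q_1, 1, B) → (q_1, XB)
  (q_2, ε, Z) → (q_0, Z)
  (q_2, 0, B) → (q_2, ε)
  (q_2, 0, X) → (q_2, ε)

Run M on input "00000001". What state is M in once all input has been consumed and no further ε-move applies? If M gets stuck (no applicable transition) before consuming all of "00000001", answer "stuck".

stuck

(q_0, 00000001, Z)
  read 0, top Z: go to q_2, push XBZ → (q_2, 0000001, XBZ)
  read 0, top X: go to q_2, push ε → (q_2, 000001, BZ)
  read 0, top B: go to q_2, push ε → (q_2, 00001, Z)
  ε-move, top Z: go to q_0, push Z → (q_0, 00001, Z)
  read 0, top Z: go to q_2, push XBZ → (q_2, 0001, XBZ)
  read 0, top X: go to q_2, push ε → (q_2, 001, BZ)
  read 0, top B: go to q_2, push ε → (q_2, 01, Z)
  ε-move, top Z: go to q_0, push Z → (q_0, 01, Z)
  read 0, top Z: go to q_2, push XBZ → (q_2, 1, XBZ)
No transition for (q_2, 1, top X); M blocks with input 1 remaining.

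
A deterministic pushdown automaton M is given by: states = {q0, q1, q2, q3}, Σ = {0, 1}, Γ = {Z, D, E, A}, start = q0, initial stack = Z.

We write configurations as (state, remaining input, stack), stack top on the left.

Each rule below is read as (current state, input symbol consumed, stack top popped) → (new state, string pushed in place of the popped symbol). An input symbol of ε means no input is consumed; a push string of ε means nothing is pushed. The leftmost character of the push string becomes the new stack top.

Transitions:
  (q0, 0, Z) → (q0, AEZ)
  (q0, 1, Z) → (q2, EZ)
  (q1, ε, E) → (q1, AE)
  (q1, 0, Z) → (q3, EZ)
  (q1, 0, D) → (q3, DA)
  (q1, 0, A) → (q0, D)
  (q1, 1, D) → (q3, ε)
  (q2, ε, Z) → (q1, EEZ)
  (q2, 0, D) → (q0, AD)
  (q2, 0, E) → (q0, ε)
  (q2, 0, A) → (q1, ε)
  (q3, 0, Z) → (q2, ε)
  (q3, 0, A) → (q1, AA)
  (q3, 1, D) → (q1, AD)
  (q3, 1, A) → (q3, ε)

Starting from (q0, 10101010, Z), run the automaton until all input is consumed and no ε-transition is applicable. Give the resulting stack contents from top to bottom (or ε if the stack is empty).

(q0, 10101010, Z)
  read 1, top Z: go to q2, push EZ → (q2, 0101010, EZ)
  read 0, top E: go to q0, push ε → (q0, 101010, Z)
  read 1, top Z: go to q2, push EZ → (q2, 01010, EZ)
  read 0, top E: go to q0, push ε → (q0, 1010, Z)
  read 1, top Z: go to q2, push EZ → (q2, 010, EZ)
  read 0, top E: go to q0, push ε → (q0, 10, Z)
  read 1, top Z: go to q2, push EZ → (q2, 0, EZ)
  read 0, top E: go to q0, push ε → (q0, ε, Z)
All input consumed in state q0 with stack Z.

Z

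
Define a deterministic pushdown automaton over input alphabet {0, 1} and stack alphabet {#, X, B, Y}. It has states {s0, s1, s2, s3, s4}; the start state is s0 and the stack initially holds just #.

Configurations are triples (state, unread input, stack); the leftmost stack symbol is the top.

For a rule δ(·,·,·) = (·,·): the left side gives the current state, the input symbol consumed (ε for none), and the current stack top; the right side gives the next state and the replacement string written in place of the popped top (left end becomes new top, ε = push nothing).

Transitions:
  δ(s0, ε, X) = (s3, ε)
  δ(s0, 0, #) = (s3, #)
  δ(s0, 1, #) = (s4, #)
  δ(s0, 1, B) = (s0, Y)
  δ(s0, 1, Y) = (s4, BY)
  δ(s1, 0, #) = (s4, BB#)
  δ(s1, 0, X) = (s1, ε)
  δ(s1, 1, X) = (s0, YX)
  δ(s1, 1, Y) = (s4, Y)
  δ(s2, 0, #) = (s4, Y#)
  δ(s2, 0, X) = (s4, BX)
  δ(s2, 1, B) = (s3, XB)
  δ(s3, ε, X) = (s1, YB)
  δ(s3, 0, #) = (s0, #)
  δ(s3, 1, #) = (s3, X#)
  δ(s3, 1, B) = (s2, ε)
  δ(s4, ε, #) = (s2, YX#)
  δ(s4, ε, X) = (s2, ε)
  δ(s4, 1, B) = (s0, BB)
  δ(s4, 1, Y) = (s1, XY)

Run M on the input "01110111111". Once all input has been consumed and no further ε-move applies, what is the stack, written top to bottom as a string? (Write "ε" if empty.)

(s0, 01110111111, #)
  read 0, top #: go to s3, push # → (s3, 1110111111, #)
  read 1, top #: go to s3, push X# → (s3, 110111111, X#)
  ε-move, top X: go to s1, push YB → (s1, 110111111, YB#)
  read 1, top Y: go to s4, push Y → (s4, 10111111, YB#)
  read 1, top Y: go to s1, push XY → (s1, 0111111, XYB#)
  read 0, top X: go to s1, push ε → (s1, 111111, YB#)
  read 1, top Y: go to s4, push Y → (s4, 11111, YB#)
  read 1, top Y: go to s1, push XY → (s1, 1111, XYB#)
  read 1, top X: go to s0, push YX → (s0, 111, YXYB#)
  read 1, top Y: go to s4, push BY → (s4, 11, BYXYB#)
  read 1, top B: go to s0, push BB → (s0, 1, BBYXYB#)
  read 1, top B: go to s0, push Y → (s0, ε, YBYXYB#)
All input consumed in state s0 with stack YBYXYB#.

YBYXYB#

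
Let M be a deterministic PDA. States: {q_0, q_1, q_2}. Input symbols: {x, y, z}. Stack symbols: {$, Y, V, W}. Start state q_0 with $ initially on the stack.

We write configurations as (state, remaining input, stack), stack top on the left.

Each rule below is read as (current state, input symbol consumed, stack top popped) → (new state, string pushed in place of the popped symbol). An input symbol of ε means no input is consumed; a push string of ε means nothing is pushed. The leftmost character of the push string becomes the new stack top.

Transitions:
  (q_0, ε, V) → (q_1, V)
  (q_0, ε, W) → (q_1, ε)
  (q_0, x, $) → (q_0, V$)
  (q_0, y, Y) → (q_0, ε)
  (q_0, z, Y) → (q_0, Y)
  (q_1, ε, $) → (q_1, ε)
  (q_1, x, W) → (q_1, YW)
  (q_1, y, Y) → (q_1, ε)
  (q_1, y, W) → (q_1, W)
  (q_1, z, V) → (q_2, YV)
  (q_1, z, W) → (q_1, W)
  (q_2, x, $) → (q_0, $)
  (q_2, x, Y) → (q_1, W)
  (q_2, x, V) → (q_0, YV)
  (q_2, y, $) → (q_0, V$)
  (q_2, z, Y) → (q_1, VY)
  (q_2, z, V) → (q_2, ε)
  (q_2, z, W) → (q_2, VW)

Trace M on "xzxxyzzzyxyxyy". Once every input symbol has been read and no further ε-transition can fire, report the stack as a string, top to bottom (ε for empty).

WV$

(q_0, xzxxyzzzyxyxyy, $)
  read x, top $: go to q_0, push V$ → (q_0, zxxyzzzyxyxyy, V$)
  ε-move, top V: go to q_1, push V → (q_1, zxxyzzzyxyxyy, V$)
  read z, top V: go to q_2, push YV → (q_2, xxyzzzyxyxyy, YV$)
  read x, top Y: go to q_1, push W → (q_1, xyzzzyxyxyy, WV$)
  read x, top W: go to q_1, push YW → (q_1, yzzzyxyxyy, YWV$)
  read y, top Y: go to q_1, push ε → (q_1, zzzyxyxyy, WV$)
  read z, top W: go to q_1, push W → (q_1, zzyxyxyy, WV$)
  read z, top W: go to q_1, push W → (q_1, zyxyxyy, WV$)
  read z, top W: go to q_1, push W → (q_1, yxyxyy, WV$)
  read y, top W: go to q_1, push W → (q_1, xyxyy, WV$)
  read x, top W: go to q_1, push YW → (q_1, yxyy, YWV$)
  read y, top Y: go to q_1, push ε → (q_1, xyy, WV$)
  read x, top W: go to q_1, push YW → (q_1, yy, YWV$)
  read y, top Y: go to q_1, push ε → (q_1, y, WV$)
  read y, top W: go to q_1, push W → (q_1, ε, WV$)
All input consumed in state q_1 with stack WV$.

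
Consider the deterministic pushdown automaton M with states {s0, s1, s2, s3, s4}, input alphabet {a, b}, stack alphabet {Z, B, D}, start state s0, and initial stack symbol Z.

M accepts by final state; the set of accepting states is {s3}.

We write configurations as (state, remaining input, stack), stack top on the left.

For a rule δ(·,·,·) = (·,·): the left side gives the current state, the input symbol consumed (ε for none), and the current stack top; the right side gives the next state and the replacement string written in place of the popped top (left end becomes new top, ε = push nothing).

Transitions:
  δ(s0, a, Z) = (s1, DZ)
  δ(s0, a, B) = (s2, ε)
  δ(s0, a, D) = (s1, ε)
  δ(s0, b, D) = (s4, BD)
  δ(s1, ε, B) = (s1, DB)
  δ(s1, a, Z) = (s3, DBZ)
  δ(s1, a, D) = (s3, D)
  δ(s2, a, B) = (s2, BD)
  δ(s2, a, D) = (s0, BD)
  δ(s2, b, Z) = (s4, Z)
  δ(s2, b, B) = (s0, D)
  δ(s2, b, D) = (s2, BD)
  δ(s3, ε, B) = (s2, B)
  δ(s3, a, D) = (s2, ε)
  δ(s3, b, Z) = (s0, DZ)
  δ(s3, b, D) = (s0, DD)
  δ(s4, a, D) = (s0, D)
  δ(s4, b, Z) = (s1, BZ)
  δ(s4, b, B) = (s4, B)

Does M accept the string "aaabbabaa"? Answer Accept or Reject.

Accept

(s0, aaabbabaa, Z) ⊢ (s1, aabbabaa, DZ) ⊢ (s3, abbabaa, DZ) ⊢ (s2, bbabaa, Z) ⊢ (s4, babaa, Z) ⊢ (s1, abaa, BZ) ⊢ (s1, abaa, DBZ) ⊢ (s3, baa, DBZ) ⊢ (s0, aa, DDBZ) ⊢ (s1, a, DBZ) ⊢ (s3, ε, DBZ)
All input consumed; state s3 ∈ F.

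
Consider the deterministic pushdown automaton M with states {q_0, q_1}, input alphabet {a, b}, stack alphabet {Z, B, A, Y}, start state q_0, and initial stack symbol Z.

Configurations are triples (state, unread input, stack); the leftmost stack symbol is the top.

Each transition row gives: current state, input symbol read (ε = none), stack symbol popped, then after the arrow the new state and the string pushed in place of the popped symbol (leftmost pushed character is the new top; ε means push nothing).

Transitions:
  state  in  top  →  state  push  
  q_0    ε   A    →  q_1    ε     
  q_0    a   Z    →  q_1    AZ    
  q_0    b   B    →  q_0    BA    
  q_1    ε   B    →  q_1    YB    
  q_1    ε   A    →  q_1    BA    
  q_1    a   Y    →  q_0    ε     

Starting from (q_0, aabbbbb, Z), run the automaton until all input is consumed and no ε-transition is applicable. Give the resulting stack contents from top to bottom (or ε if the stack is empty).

(q_0, aabbbbb, Z)
  read a, top Z: go to q_1, push AZ → (q_1, abbbbb, AZ)
  ε-move, top A: go to q_1, push BA → (q_1, abbbbb, BAZ)
  ε-move, top B: go to q_1, push YB → (q_1, abbbbb, YBAZ)
  read a, top Y: go to q_0, push ε → (q_0, bbbbb, BAZ)
  read b, top B: go to q_0, push BA → (q_0, bbbb, BAAZ)
  read b, top B: go to q_0, push BA → (q_0, bbb, BAAAZ)
  read b, top B: go to q_0, push BA → (q_0, bb, BAAAAZ)
  read b, top B: go to q_0, push BA → (q_0, b, BAAAAAZ)
  read b, top B: go to q_0, push BA → (q_0, ε, BAAAAAAZ)
All input consumed in state q_0 with stack BAAAAAAZ.

BAAAAAAZ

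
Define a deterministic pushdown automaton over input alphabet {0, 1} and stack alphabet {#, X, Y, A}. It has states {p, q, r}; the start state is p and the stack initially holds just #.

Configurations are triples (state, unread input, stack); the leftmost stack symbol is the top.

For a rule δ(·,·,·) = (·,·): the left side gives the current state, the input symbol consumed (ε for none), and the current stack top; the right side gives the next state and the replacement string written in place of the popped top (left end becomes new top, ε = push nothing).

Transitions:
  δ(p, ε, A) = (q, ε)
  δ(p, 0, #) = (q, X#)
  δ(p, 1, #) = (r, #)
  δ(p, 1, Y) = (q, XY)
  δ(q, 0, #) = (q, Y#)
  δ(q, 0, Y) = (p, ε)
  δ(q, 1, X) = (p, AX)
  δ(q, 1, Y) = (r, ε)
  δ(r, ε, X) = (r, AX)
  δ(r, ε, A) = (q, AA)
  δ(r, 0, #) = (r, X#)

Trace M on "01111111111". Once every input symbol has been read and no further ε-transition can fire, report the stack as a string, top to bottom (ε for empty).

X#

(p, 01111111111, #)
  read 0, top #: go to q, push X# → (q, 1111111111, X#)
  read 1, top X: go to p, push AX → (p, 111111111, AX#)
  ε-move, top A: go to q, push ε → (q, 111111111, X#)
  read 1, top X: go to p, push AX → (p, 11111111, AX#)
  ε-move, top A: go to q, push ε → (q, 11111111, X#)
  read 1, top X: go to p, push AX → (p, 1111111, AX#)
  ε-move, top A: go to q, push ε → (q, 1111111, X#)
  read 1, top X: go to p, push AX → (p, 111111, AX#)
  ε-move, top A: go to q, push ε → (q, 111111, X#)
  read 1, top X: go to p, push AX → (p, 11111, AX#)
  ε-move, top A: go to q, push ε → (q, 11111, X#)
  read 1, top X: go to p, push AX → (p, 1111, AX#)
  ε-move, top A: go to q, push ε → (q, 1111, X#)
  read 1, top X: go to p, push AX → (p, 111, AX#)
  ε-move, top A: go to q, push ε → (q, 111, X#)
  read 1, top X: go to p, push AX → (p, 11, AX#)
  ε-move, top A: go to q, push ε → (q, 11, X#)
  read 1, top X: go to p, push AX → (p, 1, AX#)
  ε-move, top A: go to q, push ε → (q, 1, X#)
  read 1, top X: go to p, push AX → (p, ε, AX#)
  ε-move, top A: go to q, push ε → (q, ε, X#)
All input consumed in state q with stack X#.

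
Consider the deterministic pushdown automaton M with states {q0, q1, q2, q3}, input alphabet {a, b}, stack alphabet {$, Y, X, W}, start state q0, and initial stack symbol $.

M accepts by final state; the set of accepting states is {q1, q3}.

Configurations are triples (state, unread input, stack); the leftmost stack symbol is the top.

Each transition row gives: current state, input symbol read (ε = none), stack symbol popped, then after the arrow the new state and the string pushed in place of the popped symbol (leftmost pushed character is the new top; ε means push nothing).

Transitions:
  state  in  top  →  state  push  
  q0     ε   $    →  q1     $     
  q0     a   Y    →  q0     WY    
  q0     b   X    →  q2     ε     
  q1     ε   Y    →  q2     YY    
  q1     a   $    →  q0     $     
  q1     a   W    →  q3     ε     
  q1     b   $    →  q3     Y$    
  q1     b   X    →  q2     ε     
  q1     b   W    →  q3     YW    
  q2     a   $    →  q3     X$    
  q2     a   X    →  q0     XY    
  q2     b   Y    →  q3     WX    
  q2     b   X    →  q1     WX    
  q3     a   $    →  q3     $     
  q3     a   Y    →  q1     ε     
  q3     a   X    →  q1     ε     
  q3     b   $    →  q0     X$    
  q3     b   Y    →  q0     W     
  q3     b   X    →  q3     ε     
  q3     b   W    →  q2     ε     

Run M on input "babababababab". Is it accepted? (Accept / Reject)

Accept

(q0, babababababab, $)
  ε-move, top $: go to q1, push $ → (q1, babababababab, $)
  read b, top $: go to q3, push Y$ → (q3, abababababab, Y$)
  read a, top Y: go to q1, push ε → (q1, bababababab, $)
  read b, top $: go to q3, push Y$ → (q3, ababababab, Y$)
  read a, top Y: go to q1, push ε → (q1, babababab, $)
  read b, top $: go to q3, push Y$ → (q3, abababab, Y$)
  read a, top Y: go to q1, push ε → (q1, bababab, $)
  read b, top $: go to q3, push Y$ → (q3, ababab, Y$)
  read a, top Y: go to q1, push ε → (q1, babab, $)
  read b, top $: go to q3, push Y$ → (q3, abab, Y$)
  read a, top Y: go to q1, push ε → (q1, bab, $)
  read b, top $: go to q3, push Y$ → (q3, ab, Y$)
  read a, top Y: go to q1, push ε → (q1, b, $)
  read b, top $: go to q3, push Y$ → (q3, ε, Y$)
All input consumed; state q3 ∈ F.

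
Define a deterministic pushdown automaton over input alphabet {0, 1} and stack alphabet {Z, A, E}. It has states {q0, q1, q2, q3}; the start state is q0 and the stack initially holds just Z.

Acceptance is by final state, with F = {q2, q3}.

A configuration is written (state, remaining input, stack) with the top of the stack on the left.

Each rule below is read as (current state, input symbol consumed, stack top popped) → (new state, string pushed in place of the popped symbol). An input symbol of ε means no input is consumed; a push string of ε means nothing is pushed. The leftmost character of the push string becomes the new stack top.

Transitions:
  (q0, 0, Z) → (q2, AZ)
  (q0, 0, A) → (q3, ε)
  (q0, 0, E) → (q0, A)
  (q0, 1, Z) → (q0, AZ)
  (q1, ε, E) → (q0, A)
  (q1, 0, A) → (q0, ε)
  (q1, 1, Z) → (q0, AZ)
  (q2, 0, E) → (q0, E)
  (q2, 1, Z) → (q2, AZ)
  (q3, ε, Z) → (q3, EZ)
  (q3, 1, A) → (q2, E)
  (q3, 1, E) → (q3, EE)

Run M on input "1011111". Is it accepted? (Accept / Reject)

Accept

(q0, 1011111, Z) ⊢ (q0, 011111, AZ) ⊢ (q3, 11111, Z) ⊢ (q3, 11111, EZ) ⊢ (q3, 1111, EEZ) ⊢ (q3, 111, EEEZ) ⊢ (q3, 11, EEEEZ) ⊢ (q3, 1, EEEEEZ) ⊢ (q3, ε, EEEEEEZ)
All input consumed; state q3 ∈ F.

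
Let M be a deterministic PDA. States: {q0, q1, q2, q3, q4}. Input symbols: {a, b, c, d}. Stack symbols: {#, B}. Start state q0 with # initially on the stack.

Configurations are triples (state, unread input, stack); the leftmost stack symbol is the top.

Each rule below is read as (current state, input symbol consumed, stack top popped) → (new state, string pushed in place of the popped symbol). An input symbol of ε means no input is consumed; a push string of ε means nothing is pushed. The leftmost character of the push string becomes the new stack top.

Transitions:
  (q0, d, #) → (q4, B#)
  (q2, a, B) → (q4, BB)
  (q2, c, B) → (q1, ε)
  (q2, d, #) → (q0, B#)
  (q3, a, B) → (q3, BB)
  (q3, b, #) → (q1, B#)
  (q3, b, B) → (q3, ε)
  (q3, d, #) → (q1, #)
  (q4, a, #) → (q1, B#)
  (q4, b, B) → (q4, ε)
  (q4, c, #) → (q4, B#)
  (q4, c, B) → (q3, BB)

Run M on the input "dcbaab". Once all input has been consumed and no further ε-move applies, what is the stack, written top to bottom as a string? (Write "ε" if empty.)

(q0, dcbaab, #)
  read d, top #: go to q4, push B# → (q4, cbaab, B#)
  read c, top B: go to q3, push BB → (q3, baab, BB#)
  read b, top B: go to q3, push ε → (q3, aab, B#)
  read a, top B: go to q3, push BB → (q3, ab, BB#)
  read a, top B: go to q3, push BB → (q3, b, BBB#)
  read b, top B: go to q3, push ε → (q3, ε, BB#)
All input consumed in state q3 with stack BB#.

BB#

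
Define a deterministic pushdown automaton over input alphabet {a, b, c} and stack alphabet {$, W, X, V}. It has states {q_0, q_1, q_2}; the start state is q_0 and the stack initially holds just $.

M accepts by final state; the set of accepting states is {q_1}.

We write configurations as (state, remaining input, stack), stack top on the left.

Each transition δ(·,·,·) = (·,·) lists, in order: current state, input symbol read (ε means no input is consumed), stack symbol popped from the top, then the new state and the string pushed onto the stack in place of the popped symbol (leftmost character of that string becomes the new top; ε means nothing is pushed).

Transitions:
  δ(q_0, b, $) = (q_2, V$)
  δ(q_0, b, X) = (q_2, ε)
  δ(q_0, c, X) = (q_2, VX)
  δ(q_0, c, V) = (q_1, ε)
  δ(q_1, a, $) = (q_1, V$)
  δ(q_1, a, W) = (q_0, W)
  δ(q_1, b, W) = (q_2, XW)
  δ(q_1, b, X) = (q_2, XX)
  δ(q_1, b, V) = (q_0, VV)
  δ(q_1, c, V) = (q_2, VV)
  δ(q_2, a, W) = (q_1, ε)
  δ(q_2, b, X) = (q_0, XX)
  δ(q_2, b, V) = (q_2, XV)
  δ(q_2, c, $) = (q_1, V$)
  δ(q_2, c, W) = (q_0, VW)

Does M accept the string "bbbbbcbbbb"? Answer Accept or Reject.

Reject

(q_0, bbbbbcbbbb, $)
  read b, top $: go to q_2, push V$ → (q_2, bbbbcbbbb, V$)
  read b, top V: go to q_2, push XV → (q_2, bbbcbbbb, XV$)
  read b, top X: go to q_0, push XX → (q_0, bbcbbbb, XXV$)
  read b, top X: go to q_2, push ε → (q_2, bcbbbb, XV$)
  read b, top X: go to q_0, push XX → (q_0, cbbbb, XXV$)
  read c, top X: go to q_2, push VX → (q_2, bbbb, VXXV$)
  read b, top V: go to q_2, push XV → (q_2, bbb, XVXXV$)
  read b, top X: go to q_0, push XX → (q_0, bb, XXVXXV$)
  read b, top X: go to q_2, push ε → (q_2, b, XVXXV$)
  read b, top X: go to q_0, push XX → (q_0, ε, XXVXXV$)
All input consumed; state q_0 ∉ F and no further ε-move applies.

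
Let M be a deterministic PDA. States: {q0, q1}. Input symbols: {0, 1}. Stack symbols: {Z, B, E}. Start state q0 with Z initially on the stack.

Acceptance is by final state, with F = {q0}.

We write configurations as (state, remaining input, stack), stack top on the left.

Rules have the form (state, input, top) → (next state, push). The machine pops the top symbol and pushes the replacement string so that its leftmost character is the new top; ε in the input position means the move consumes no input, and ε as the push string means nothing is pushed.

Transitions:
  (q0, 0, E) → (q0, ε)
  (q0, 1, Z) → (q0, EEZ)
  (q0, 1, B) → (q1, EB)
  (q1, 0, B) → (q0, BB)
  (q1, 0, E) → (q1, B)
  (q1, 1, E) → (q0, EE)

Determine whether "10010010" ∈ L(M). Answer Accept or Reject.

Accept

(q0, 10010010, Z)
  read 1, top Z: go to q0, push EEZ → (q0, 0010010, EEZ)
  read 0, top E: go to q0, push ε → (q0, 010010, EZ)
  read 0, top E: go to q0, push ε → (q0, 10010, Z)
  read 1, top Z: go to q0, push EEZ → (q0, 0010, EEZ)
  read 0, top E: go to q0, push ε → (q0, 010, EZ)
  read 0, top E: go to q0, push ε → (q0, 10, Z)
  read 1, top Z: go to q0, push EEZ → (q0, 0, EEZ)
  read 0, top E: go to q0, push ε → (q0, ε, EZ)
All input consumed; state q0 ∈ F.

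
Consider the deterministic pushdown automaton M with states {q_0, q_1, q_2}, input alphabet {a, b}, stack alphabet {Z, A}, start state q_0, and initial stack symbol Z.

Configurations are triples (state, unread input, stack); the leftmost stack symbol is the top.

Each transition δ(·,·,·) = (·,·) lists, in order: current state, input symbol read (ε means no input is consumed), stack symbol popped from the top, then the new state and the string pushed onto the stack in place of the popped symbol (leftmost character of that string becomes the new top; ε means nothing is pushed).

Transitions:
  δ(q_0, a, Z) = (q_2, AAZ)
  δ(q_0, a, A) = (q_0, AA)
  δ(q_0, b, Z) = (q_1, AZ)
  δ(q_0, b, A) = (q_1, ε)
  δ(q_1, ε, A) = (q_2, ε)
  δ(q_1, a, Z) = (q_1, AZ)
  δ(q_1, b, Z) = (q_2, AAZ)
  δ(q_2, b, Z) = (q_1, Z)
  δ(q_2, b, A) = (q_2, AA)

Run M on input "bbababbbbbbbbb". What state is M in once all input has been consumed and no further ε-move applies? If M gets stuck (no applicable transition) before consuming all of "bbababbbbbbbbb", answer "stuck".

(q_0, bbababbbbbbbbb, Z)
  read b, top Z: go to q_1, push AZ → (q_1, bababbbbbbbbb, AZ)
  ε-move, top A: go to q_2, push ε → (q_2, bababbbbbbbbb, Z)
  read b, top Z: go to q_1, push Z → (q_1, ababbbbbbbbb, Z)
  read a, top Z: go to q_1, push AZ → (q_1, babbbbbbbbb, AZ)
  ε-move, top A: go to q_2, push ε → (q_2, babbbbbbbbb, Z)
  read b, top Z: go to q_1, push Z → (q_1, abbbbbbbbb, Z)
  read a, top Z: go to q_1, push AZ → (q_1, bbbbbbbbb, AZ)
  ε-move, top A: go to q_2, push ε → (q_2, bbbbbbbbb, Z)
  read b, top Z: go to q_1, push Z → (q_1, bbbbbbbb, Z)
  read b, top Z: go to q_2, push AAZ → (q_2, bbbbbbb, AAZ)
  read b, top A: go to q_2, push AA → (q_2, bbbbbb, AAAZ)
  read b, top A: go to q_2, push AA → (q_2, bbbbb, AAAAZ)
  read b, top A: go to q_2, push AA → (q_2, bbbb, AAAAAZ)
  read b, top A: go to q_2, push AA → (q_2, bbb, AAAAAAZ)
  read b, top A: go to q_2, push AA → (q_2, bb, AAAAAAAZ)
  read b, top A: go to q_2, push AA → (q_2, b, AAAAAAAAZ)
  read b, top A: go to q_2, push AA → (q_2, ε, AAAAAAAAAZ)
All input consumed; M is in state q_2.

q_2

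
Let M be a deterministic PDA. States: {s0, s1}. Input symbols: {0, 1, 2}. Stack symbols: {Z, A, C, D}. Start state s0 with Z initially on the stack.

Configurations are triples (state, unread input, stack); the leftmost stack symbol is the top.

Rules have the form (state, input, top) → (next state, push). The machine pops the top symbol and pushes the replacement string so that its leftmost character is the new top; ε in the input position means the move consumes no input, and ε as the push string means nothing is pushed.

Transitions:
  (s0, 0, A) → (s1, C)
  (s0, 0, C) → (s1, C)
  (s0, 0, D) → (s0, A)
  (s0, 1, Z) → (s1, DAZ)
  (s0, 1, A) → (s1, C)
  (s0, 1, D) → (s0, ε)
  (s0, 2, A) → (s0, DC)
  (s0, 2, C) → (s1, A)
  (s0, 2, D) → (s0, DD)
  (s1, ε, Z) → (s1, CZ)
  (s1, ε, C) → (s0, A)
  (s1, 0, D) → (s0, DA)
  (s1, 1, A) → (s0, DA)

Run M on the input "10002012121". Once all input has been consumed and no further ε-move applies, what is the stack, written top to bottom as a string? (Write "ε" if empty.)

DACAAZ

(s0, 10002012121, Z)
  read 1, top Z: go to s1, push DAZ → (s1, 0002012121, DAZ)
  read 0, top D: go to s0, push DA → (s0, 002012121, DAAZ)
  read 0, top D: go to s0, push A → (s0, 02012121, AAAZ)
  read 0, top A: go to s1, push C → (s1, 2012121, CAAZ)
  ε-move, top C: go to s0, push A → (s0, 2012121, AAAZ)
  read 2, top A: go to s0, push DC → (s0, 012121, DCAAZ)
  read 0, top D: go to s0, push A → (s0, 12121, ACAAZ)
  read 1, top A: go to s1, push C → (s1, 2121, CCAAZ)
  ε-move, top C: go to s0, push A → (s0, 2121, ACAAZ)
  read 2, top A: go to s0, push DC → (s0, 121, DCCAAZ)
  read 1, top D: go to s0, push ε → (s0, 21, CCAAZ)
  read 2, top C: go to s1, push A → (s1, 1, ACAAZ)
  read 1, top A: go to s0, push DA → (s0, ε, DACAAZ)
All input consumed in state s0 with stack DACAAZ.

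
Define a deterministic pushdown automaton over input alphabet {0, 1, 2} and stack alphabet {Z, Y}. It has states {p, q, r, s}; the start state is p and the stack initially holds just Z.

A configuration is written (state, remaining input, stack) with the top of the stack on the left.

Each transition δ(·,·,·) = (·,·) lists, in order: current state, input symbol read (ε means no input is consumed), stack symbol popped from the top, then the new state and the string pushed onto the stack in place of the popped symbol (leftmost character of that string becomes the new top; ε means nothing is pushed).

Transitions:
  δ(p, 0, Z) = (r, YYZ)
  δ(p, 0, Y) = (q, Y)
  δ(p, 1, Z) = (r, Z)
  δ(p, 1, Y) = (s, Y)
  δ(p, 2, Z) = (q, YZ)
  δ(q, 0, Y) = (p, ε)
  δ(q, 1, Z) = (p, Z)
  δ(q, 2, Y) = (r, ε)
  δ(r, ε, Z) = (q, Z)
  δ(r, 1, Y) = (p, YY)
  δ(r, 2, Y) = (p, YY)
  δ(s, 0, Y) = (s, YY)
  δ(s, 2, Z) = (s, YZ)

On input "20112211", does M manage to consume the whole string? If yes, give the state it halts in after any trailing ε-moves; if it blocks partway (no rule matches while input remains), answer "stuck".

q

(p, 20112211, Z)
  read 2, top Z: go to q, push YZ → (q, 0112211, YZ)
  read 0, top Y: go to p, push ε → (p, 112211, Z)
  read 1, top Z: go to r, push Z → (r, 12211, Z)
  ε-move, top Z: go to q, push Z → (q, 12211, Z)
  read 1, top Z: go to p, push Z → (p, 2211, Z)
  read 2, top Z: go to q, push YZ → (q, 211, YZ)
  read 2, top Y: go to r, push ε → (r, 11, Z)
  ε-move, top Z: go to q, push Z → (q, 11, Z)
  read 1, top Z: go to p, push Z → (p, 1, Z)
  read 1, top Z: go to r, push Z → (r, ε, Z)
  ε-move, top Z: go to q, push Z → (q, ε, Z)
All input consumed; M is in state q.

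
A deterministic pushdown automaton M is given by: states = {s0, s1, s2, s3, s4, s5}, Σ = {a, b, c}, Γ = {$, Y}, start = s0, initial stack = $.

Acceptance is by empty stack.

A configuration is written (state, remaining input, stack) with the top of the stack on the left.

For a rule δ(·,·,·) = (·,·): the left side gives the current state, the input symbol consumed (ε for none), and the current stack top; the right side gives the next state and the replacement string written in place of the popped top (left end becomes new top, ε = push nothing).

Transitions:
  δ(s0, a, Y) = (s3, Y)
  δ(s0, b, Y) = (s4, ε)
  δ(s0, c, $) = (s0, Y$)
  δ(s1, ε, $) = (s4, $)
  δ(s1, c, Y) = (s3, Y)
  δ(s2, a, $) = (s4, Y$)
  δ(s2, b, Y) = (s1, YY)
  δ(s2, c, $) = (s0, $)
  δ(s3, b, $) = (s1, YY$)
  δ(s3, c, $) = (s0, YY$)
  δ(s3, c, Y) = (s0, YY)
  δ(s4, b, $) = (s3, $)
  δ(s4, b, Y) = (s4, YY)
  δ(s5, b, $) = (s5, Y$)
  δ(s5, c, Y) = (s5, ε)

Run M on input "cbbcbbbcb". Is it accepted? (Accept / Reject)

Reject

(s0, cbbcbbbcb, $)
  read c, top $: go to s0, push Y$ → (s0, bbcbbbcb, Y$)
  read b, top Y: go to s4, push ε → (s4, bcbbbcb, $)
  read b, top $: go to s3, push $ → (s3, cbbbcb, $)
  read c, top $: go to s0, push YY$ → (s0, bbbcb, YY$)
  read b, top Y: go to s4, push ε → (s4, bbcb, Y$)
  read b, top Y: go to s4, push YY → (s4, bcb, YY$)
  read b, top Y: go to s4, push YY → (s4, cb, YYY$)
No transition applies at (s4, cb, YYY$); input not fully consumed.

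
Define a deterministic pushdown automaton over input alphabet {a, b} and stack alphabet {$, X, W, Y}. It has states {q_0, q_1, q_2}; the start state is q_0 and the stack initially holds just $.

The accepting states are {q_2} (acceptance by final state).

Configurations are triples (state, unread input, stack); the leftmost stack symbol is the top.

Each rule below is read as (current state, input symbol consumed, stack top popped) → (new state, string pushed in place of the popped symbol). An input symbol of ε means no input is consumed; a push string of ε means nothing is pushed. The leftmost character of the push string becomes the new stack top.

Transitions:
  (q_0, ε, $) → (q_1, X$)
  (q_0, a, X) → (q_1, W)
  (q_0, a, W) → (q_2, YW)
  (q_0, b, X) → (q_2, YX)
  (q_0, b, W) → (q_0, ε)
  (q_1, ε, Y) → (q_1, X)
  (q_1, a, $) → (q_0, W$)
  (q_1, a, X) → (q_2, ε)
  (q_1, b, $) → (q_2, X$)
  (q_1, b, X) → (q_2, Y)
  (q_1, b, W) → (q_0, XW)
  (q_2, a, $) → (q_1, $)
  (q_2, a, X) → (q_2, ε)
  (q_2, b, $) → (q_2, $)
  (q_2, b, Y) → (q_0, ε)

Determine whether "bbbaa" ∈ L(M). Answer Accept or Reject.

(q_0, bbbaa, $)
  ε-move, top $: go to q_1, push X$ → (q_1, bbbaa, X$)
  read b, top X: go to q_2, push Y → (q_2, bbaa, Y$)
  read b, top Y: go to q_0, push ε → (q_0, baa, $)
  ε-move, top $: go to q_1, push X$ → (q_1, baa, X$)
  read b, top X: go to q_2, push Y → (q_2, aa, Y$)
No transition applies at (q_2, aa, Y$); input not fully consumed.

Reject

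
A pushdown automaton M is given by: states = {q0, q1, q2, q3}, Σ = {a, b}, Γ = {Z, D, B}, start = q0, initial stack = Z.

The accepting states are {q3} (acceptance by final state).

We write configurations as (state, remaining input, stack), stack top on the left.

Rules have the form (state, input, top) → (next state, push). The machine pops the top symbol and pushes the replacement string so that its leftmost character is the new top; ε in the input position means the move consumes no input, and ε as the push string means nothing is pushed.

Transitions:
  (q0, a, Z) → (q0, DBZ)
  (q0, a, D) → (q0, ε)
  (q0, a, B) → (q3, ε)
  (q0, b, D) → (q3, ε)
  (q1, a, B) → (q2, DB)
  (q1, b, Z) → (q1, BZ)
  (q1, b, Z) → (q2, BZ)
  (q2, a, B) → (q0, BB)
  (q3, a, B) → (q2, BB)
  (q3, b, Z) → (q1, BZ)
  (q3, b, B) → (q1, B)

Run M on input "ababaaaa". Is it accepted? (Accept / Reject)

No computation consumes all input and reaches a final state.

Reject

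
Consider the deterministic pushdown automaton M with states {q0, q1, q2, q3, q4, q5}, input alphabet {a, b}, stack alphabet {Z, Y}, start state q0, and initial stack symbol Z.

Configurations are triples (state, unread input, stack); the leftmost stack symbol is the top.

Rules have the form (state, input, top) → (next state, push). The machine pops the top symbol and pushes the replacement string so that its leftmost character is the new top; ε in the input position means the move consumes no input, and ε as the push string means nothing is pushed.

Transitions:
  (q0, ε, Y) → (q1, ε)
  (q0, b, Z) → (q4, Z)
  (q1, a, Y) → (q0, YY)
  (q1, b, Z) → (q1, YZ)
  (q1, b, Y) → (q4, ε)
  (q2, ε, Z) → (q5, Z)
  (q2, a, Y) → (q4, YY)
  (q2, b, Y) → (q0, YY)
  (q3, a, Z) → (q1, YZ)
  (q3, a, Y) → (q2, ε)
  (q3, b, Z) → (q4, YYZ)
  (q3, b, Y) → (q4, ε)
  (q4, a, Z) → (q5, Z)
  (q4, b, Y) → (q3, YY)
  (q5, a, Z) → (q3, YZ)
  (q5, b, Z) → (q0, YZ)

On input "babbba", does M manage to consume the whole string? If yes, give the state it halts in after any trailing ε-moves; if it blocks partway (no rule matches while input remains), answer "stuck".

(q0, babbba, Z)
  read b, top Z: go to q4, push Z → (q4, abbba, Z)
  read a, top Z: go to q5, push Z → (q5, bbba, Z)
  read b, top Z: go to q0, push YZ → (q0, bba, YZ)
  ε-move, top Y: go to q1, push ε → (q1, bba, Z)
  read b, top Z: go to q1, push YZ → (q1, ba, YZ)
  read b, top Y: go to q4, push ε → (q4, a, Z)
  read a, top Z: go to q5, push Z → (q5, ε, Z)
All input consumed; M is in state q5.

q5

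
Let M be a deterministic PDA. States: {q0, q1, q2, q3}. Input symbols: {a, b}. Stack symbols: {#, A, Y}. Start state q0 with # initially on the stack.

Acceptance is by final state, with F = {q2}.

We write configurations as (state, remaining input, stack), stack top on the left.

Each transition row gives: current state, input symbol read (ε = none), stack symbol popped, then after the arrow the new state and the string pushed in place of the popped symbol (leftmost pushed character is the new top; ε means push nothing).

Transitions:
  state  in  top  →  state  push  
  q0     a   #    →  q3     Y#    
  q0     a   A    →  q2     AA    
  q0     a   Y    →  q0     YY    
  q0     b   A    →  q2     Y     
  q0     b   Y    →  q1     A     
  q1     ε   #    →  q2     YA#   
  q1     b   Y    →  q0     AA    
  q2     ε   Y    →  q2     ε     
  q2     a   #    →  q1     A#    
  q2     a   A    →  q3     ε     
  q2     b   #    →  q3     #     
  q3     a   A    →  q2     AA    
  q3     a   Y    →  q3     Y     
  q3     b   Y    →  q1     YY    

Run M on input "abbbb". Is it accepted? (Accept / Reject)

Reject

(q0, abbbb, #)
  read a, top #: go to q3, push Y# → (q3, bbbb, Y#)
  read b, top Y: go to q1, push YY → (q1, bbb, YY#)
  read b, top Y: go to q0, push AA → (q0, bb, AAY#)
  read b, top A: go to q2, push Y → (q2, b, YAY#)
  ε-move, top Y: go to q2, push ε → (q2, b, AY#)
No transition applies at (q2, b, AY#); input not fully consumed.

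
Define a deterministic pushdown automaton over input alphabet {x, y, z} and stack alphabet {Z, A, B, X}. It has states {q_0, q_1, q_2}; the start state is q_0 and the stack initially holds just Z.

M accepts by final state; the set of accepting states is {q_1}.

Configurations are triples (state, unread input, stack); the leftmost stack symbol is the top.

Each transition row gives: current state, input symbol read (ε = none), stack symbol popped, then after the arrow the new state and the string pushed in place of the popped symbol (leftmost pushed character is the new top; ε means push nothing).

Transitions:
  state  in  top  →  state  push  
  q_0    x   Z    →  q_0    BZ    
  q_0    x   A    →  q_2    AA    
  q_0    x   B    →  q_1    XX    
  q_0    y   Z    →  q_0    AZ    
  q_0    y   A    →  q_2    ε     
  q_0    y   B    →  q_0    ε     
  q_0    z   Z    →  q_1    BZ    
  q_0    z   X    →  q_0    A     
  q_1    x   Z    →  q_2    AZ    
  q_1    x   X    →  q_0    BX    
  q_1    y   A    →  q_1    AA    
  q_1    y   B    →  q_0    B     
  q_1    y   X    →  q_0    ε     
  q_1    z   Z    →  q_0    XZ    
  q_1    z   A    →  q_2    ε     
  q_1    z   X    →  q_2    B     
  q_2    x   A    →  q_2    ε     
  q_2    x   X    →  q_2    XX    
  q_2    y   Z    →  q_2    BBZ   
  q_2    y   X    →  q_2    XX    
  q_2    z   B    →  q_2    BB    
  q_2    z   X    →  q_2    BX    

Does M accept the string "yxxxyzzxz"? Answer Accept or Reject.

(q_0, yxxxyzzxz, Z)
  read y, top Z: go to q_0, push AZ → (q_0, xxxyzzxz, AZ)
  read x, top A: go to q_2, push AA → (q_2, xxyzzxz, AAZ)
  read x, top A: go to q_2, push ε → (q_2, xyzzxz, AZ)
  read x, top A: go to q_2, push ε → (q_2, yzzxz, Z)
  read y, top Z: go to q_2, push BBZ → (q_2, zzxz, BBZ)
  read z, top B: go to q_2, push BB → (q_2, zxz, BBBZ)
  read z, top B: go to q_2, push BB → (q_2, xz, BBBBZ)
No transition applies at (q_2, xz, BBBBZ); input not fully consumed.

Reject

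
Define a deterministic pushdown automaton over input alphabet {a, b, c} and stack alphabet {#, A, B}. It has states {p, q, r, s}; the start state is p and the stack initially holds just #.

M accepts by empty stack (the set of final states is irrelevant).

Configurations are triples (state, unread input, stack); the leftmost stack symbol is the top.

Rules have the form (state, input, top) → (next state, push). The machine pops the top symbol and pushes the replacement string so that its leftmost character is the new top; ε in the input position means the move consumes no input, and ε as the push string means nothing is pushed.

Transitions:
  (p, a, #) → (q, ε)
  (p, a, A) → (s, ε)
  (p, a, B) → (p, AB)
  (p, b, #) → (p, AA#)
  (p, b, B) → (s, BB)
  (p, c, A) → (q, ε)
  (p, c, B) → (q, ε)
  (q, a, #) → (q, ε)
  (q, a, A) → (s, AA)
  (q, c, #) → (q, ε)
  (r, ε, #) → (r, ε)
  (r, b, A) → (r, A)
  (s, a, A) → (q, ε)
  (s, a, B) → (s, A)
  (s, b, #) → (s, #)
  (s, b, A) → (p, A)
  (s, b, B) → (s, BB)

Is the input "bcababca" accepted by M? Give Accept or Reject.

Accept

(p, bcababca, #) ⊢ (p, cababca, AA#) ⊢ (q, ababca, A#) ⊢ (s, babca, AA#) ⊢ (p, abca, AA#) ⊢ (s, bca, A#) ⊢ (p, ca, A#) ⊢ (q, a, #) ⊢ (q, ε, ε)
All input consumed and the stack is empty.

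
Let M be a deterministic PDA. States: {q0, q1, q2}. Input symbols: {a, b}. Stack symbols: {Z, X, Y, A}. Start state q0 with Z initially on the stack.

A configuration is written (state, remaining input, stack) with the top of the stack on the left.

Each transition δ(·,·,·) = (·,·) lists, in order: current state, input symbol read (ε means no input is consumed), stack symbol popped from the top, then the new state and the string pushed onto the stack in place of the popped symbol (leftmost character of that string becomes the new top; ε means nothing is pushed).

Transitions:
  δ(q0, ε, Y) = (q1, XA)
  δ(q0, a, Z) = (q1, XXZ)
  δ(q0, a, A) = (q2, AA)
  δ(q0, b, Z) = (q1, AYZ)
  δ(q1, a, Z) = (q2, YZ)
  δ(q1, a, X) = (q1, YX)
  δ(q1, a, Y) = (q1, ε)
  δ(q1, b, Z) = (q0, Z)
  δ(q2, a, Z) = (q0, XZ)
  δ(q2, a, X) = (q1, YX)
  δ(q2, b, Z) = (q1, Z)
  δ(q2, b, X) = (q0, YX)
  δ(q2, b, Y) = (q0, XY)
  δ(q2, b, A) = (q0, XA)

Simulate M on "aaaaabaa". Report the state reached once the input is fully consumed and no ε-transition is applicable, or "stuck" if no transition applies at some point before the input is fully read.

(q0, aaaaabaa, Z) ⊢ (q1, aaaabaa, XXZ) ⊢ (q1, aaabaa, YXXZ) ⊢ (q1, aabaa, XXZ) ⊢ (q1, abaa, YXXZ) ⊢ (q1, baa, XXZ)
No transition for (q1, b, top X); M blocks with input baa remaining.

stuck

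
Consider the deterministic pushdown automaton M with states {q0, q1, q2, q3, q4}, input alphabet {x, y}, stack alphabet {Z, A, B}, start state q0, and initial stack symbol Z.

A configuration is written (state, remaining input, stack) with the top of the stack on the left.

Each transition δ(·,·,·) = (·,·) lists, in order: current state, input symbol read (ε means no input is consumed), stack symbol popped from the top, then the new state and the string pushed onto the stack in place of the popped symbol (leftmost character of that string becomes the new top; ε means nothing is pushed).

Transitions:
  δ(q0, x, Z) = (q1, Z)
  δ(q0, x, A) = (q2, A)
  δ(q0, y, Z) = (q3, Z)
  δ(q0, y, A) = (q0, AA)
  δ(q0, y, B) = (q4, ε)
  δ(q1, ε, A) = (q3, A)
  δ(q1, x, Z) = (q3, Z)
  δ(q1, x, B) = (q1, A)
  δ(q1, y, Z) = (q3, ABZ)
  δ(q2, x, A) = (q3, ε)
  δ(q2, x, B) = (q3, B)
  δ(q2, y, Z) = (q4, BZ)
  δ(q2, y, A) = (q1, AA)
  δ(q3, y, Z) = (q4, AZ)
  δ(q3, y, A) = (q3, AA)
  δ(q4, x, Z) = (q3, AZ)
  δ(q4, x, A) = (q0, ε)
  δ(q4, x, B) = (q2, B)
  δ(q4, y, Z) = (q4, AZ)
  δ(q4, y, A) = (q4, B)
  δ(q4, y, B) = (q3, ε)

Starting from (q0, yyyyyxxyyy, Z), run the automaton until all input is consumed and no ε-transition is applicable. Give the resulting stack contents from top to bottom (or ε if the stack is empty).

AAABZ

(q0, yyyyyxxyyy, Z) ⊢ (q3, yyyyxxyyy, Z) ⊢ (q4, yyyxxyyy, AZ) ⊢ (q4, yyxxyyy, BZ) ⊢ (q3, yxxyyy, Z) ⊢ (q4, xxyyy, AZ) ⊢ (q0, xyyy, Z) ⊢ (q1, yyy, Z) ⊢ (q3, yy, ABZ) ⊢ (q3, y, AABZ) ⊢ (q3, ε, AAABZ)
All input consumed in state q3 with stack AAABZ.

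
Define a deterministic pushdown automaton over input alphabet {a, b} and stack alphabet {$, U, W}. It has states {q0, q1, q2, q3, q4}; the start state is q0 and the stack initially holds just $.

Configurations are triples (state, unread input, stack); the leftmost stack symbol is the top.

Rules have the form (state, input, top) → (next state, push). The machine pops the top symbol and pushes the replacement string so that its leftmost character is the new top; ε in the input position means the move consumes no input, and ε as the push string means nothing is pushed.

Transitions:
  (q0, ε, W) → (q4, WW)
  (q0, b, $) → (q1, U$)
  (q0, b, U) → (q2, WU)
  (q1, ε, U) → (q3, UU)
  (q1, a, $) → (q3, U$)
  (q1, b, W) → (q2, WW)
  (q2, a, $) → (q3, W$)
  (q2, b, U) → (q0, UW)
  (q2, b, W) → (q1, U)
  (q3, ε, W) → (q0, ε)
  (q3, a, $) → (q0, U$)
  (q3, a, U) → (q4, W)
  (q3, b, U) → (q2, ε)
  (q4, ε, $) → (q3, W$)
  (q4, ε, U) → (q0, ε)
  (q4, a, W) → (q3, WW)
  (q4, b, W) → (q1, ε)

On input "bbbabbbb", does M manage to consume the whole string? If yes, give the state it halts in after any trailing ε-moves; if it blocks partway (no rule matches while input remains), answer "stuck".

stuck

(q0, bbbabbbb, $)
  read b, top $: go to q1, push U$ → (q1, bbabbbb, U$)
  ε-move, top U: go to q3, push UU → (q3, bbabbbb, UU$)
  read b, top U: go to q2, push ε → (q2, babbbb, U$)
  read b, top U: go to q0, push UW → (q0, abbbb, UW$)
No transition for (q0, a, top U); M blocks with input abbbb remaining.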